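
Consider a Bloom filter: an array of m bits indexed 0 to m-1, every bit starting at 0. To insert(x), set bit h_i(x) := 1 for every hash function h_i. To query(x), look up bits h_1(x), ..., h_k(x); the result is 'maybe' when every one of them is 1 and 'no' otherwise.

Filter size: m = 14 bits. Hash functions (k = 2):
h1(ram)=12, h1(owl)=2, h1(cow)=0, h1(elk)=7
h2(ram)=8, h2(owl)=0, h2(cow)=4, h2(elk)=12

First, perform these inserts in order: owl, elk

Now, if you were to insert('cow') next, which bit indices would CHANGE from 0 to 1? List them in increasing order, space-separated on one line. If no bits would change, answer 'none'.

Start: bits=00000000000000
After insert 'owl': sets bits 0 2 -> bits=10100000000000
After insert 'elk': sets bits 7 12 -> bits=10100001000010
insert 'cow' would touch bits 0 4; currently bit0=1, bit4=0
Bits that are 0 among those (would change 0->1): 4

Answer: 4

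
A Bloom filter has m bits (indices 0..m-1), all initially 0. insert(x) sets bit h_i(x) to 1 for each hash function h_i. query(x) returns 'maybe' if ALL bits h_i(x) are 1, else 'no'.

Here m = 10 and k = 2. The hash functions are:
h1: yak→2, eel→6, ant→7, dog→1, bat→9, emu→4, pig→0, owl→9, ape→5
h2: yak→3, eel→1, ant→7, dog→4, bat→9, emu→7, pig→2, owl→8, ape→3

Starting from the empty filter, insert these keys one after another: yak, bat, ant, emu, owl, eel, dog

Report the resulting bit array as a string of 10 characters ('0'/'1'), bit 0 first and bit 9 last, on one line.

Answer: 0111101111

Derivation:
Start: bits=0000000000
After insert 'yak': sets bits 2 3 -> bits=0011000000
After insert 'bat': sets bits 9 -> bits=0011000001
After insert 'ant': sets bits 7 -> bits=0011000101
After insert 'emu': sets bits 4 7 -> bits=0011100101
After insert 'owl': sets bits 8 9 -> bits=0011100111
After insert 'eel': sets bits 1 6 -> bits=0111101111
After insert 'dog': sets bits 1 4 -> bits=0111101111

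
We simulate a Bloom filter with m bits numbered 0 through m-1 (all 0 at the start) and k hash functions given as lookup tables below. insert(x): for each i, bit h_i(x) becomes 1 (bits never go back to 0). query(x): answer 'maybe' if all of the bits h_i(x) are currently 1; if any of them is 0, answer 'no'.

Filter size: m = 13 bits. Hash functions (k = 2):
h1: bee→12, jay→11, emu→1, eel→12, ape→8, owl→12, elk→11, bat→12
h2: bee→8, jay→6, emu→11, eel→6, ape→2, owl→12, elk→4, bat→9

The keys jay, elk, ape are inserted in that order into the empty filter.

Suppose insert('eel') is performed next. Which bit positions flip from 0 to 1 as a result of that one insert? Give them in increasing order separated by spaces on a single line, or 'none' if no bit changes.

Answer: 12

Derivation:
Start: bits=0000000000000
After insert 'jay': sets bits 6 11 -> bits=0000001000010
After insert 'elk': sets bits 4 11 -> bits=0000101000010
After insert 'ape': sets bits 2 8 -> bits=0010101010010
insert 'eel' would touch bits 6 12; currently bit6=1, bit12=0
Bits that are 0 among those (would change 0->1): 12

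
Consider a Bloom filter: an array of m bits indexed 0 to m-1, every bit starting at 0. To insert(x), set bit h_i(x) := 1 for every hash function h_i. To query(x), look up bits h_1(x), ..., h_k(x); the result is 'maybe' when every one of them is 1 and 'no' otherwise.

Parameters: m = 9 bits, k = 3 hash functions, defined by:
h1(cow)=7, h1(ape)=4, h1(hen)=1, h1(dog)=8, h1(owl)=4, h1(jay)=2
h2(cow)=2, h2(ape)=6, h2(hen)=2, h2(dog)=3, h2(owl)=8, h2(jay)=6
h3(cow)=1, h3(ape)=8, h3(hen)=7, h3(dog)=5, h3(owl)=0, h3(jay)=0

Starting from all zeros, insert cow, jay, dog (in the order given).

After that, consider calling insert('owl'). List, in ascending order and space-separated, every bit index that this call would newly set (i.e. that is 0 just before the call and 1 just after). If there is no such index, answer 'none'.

Start: bits=000000000
After insert 'cow': sets bits 1 2 7 -> bits=011000010
After insert 'jay': sets bits 0 2 6 -> bits=111000110
After insert 'dog': sets bits 3 5 8 -> bits=111101111
insert 'owl' would touch bits 0 4 8; currently bit0=1, bit4=0, bit8=1
Bits that are 0 among those (would change 0->1): 4

Answer: 4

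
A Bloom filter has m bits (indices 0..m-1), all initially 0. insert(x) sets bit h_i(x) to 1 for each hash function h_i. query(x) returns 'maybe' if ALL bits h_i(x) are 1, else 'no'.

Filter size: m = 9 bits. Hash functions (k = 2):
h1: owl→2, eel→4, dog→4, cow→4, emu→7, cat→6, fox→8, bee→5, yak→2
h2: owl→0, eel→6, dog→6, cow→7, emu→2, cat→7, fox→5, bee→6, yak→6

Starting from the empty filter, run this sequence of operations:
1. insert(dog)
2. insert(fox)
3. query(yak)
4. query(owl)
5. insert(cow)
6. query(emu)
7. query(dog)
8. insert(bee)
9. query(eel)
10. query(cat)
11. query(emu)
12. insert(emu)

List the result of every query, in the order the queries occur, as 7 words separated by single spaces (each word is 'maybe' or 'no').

Answer: no no no maybe maybe maybe no

Derivation:
Start: bits=000000000
Op 1: insert dog -> sets bits 4 6 -> bits=000010100
Op 2: insert fox -> sets bits 5 8 -> bits=000011101
Op 3: query yak -> checks bit2=0, bit6=1 (has a 0) -> no
Op 4: query owl -> checks bit0=0, bit2=0 (has a 0) -> no
Op 5: insert cow -> sets bits 4 7 -> bits=000011111
Op 6: query emu -> checks bit2=0, bit7=1 (has a 0) -> no
Op 7: query dog -> checks bit4=1, bit6=1 (all 1) -> maybe
Op 8: insert bee -> sets bits 5 6 -> bits=000011111
Op 9: query eel -> checks bit4=1, bit6=1 (all 1) -> maybe
Op 10: query cat -> checks bit6=1, bit7=1 (all 1) -> maybe
Op 11: query emu -> checks bit2=0, bit7=1 (has a 0) -> no
Op 12: insert emu -> sets bits 2 7 -> bits=001011111
Query results in order: no no no maybe maybe maybe no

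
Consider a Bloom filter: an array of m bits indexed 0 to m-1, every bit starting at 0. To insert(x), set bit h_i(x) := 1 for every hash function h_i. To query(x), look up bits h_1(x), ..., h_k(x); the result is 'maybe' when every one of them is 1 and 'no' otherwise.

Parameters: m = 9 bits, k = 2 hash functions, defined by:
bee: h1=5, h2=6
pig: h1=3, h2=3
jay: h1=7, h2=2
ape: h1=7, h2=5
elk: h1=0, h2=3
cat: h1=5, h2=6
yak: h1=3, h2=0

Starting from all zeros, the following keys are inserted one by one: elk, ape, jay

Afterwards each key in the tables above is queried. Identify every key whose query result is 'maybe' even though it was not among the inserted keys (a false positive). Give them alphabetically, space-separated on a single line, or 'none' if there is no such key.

Start: bits=000000000
After insert 'elk': sets bits 0 3 -> bits=100100000
After insert 'ape': sets bits 5 7 -> bits=100101010
After insert 'jay': sets bits 2 7 -> bits=101101010
Not inserted: bee cat pig yak — query each against bits=101101010:
query bee: checks bit5=1, bit6=0 (has a 0) -> no => not a false positive
query cat: checks bit5=1, bit6=0 (has a 0) -> no => not a false positive
query pig: checks bit3=1 (all 1) -> maybe => FALSE POSITIVE
query yak: checks bit0=1, bit3=1 (all 1) -> maybe => FALSE POSITIVE
False positives (alphabetical): pig yak

Answer: pig yak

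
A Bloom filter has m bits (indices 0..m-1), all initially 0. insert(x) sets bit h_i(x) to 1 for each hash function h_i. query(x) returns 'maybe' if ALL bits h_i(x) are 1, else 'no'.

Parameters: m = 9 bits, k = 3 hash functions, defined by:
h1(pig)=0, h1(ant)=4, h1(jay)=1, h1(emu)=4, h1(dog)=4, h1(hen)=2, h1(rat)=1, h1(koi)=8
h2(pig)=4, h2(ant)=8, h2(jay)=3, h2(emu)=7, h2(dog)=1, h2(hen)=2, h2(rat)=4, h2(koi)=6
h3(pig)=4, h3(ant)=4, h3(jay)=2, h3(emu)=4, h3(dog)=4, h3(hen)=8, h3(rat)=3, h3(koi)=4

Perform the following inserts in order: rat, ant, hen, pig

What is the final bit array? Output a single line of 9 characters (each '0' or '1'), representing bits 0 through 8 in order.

Start: bits=000000000
After insert 'rat': sets bits 1 3 4 -> bits=010110000
After insert 'ant': sets bits 4 8 -> bits=010110001
After insert 'hen': sets bits 2 8 -> bits=011110001
After insert 'pig': sets bits 0 4 -> bits=111110001

Answer: 111110001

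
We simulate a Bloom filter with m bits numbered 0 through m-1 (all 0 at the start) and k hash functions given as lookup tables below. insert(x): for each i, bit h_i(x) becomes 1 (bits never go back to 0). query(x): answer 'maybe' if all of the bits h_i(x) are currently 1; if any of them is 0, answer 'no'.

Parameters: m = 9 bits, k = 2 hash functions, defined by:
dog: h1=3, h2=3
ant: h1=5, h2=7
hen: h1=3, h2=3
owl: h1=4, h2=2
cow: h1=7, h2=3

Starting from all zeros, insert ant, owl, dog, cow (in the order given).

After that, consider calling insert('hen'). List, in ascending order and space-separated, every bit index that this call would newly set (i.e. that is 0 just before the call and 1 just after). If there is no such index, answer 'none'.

Answer: none

Derivation:
Start: bits=000000000
After insert 'ant': sets bits 5 7 -> bits=000001010
After insert 'owl': sets bits 2 4 -> bits=001011010
After insert 'dog': sets bits 3 -> bits=001111010
After insert 'cow': sets bits 3 7 -> bits=001111010
insert 'hen' would touch bits 3; currently bit3=1
Bits that are 0 among those (would change 0->1): none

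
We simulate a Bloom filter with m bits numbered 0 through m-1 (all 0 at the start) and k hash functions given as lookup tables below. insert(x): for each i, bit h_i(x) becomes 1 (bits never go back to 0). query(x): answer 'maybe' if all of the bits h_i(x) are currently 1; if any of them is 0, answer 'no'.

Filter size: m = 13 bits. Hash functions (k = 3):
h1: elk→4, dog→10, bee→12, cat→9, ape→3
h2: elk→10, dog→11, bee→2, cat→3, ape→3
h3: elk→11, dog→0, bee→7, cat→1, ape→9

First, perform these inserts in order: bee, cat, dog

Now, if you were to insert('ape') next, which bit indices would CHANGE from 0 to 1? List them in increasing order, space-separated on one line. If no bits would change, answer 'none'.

Answer: none

Derivation:
Start: bits=0000000000000
After insert 'bee': sets bits 2 7 12 -> bits=0010000100001
After insert 'cat': sets bits 1 3 9 -> bits=0111000101001
After insert 'dog': sets bits 0 10 11 -> bits=1111000101111
insert 'ape' would touch bits 3 9; currently bit3=1, bit9=1
Bits that are 0 among those (would change 0->1): none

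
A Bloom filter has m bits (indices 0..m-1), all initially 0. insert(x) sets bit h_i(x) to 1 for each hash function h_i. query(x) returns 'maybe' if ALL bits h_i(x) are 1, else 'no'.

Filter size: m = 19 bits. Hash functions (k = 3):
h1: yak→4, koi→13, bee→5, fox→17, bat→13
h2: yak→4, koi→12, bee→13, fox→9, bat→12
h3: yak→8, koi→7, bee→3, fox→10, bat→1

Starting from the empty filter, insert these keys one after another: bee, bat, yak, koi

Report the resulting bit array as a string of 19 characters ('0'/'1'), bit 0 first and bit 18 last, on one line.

Start: bits=0000000000000000000
After insert 'bee': sets bits 3 5 13 -> bits=0001010000000100000
After insert 'bat': sets bits 1 12 13 -> bits=0101010000001100000
After insert 'yak': sets bits 4 8 -> bits=0101110010001100000
After insert 'koi': sets bits 7 12 13 -> bits=0101110110001100000

Answer: 0101110110001100000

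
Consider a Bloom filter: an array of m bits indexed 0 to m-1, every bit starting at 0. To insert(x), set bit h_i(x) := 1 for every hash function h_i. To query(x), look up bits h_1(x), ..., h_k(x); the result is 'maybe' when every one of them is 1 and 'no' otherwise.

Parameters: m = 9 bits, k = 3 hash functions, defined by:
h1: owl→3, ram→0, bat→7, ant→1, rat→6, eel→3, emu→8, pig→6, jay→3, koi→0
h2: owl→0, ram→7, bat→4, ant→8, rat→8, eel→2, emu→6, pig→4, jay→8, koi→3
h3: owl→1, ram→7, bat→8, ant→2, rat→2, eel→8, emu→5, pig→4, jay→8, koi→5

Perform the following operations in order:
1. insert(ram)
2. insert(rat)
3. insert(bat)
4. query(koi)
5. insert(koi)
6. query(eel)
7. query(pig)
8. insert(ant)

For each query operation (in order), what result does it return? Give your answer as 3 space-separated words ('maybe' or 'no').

Start: bits=000000000
Op 1: insert ram -> sets bits 0 7 -> bits=100000010
Op 2: insert rat -> sets bits 2 6 8 -> bits=101000111
Op 3: insert bat -> sets bits 4 7 8 -> bits=101010111
Op 4: query koi -> checks bit0=1, bit3=0, bit5=0 (has a 0) -> no
Op 5: insert koi -> sets bits 0 3 5 -> bits=101111111
Op 6: query eel -> checks bit2=1, bit3=1, bit8=1 (all 1) -> maybe
Op 7: query pig -> checks bit4=1, bit6=1 (all 1) -> maybe
Op 8: insert ant -> sets bits 1 2 8 -> bits=111111111
Query results in order: no maybe maybe

Answer: no maybe maybe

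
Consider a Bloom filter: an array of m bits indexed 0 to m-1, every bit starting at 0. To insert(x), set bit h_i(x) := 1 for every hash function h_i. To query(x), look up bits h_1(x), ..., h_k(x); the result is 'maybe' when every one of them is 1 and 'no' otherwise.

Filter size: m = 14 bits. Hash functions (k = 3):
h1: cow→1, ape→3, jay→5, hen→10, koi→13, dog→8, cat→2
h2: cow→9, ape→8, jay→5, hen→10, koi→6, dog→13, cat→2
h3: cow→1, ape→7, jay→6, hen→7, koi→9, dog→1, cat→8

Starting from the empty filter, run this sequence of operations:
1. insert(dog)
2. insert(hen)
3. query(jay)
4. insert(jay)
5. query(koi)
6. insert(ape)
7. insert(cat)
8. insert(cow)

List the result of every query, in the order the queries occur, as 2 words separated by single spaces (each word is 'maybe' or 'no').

Answer: no no

Derivation:
Start: bits=00000000000000
Op 1: insert dog -> sets bits 1 8 13 -> bits=01000000100001
Op 2: insert hen -> sets bits 7 10 -> bits=01000001101001
Op 3: query jay -> checks bit5=0, bit6=0 (has a 0) -> no
Op 4: insert jay -> sets bits 5 6 -> bits=01000111101001
Op 5: query koi -> checks bit6=1, bit9=0, bit13=1 (has a 0) -> no
Op 6: insert ape -> sets bits 3 7 8 -> bits=01010111101001
Op 7: insert cat -> sets bits 2 8 -> bits=01110111101001
Op 8: insert cow -> sets bits 1 9 -> bits=01110111111001
Query results in order: no no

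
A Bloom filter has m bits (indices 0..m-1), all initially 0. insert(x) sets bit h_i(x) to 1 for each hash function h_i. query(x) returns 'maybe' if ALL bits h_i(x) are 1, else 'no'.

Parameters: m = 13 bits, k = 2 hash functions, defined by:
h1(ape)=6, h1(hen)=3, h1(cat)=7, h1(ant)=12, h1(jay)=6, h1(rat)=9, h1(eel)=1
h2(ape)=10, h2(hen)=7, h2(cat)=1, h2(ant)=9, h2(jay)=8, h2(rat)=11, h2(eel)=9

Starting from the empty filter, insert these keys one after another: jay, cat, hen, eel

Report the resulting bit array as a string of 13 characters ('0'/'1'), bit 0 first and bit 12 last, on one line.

Answer: 0101001111000

Derivation:
Start: bits=0000000000000
After insert 'jay': sets bits 6 8 -> bits=0000001010000
After insert 'cat': sets bits 1 7 -> bits=0100001110000
After insert 'hen': sets bits 3 7 -> bits=0101001110000
After insert 'eel': sets bits 1 9 -> bits=0101001111000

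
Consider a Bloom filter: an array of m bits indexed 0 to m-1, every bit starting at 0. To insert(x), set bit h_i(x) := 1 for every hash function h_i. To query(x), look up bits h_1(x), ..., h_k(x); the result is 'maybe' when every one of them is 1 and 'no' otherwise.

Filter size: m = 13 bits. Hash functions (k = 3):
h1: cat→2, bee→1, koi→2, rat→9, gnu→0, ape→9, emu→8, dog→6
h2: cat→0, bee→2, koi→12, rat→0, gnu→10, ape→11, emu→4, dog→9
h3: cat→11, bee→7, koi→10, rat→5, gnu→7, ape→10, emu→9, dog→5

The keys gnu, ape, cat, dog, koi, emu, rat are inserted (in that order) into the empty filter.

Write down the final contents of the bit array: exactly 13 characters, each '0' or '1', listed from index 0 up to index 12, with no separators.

Answer: 1010111111111

Derivation:
Start: bits=0000000000000
After insert 'gnu': sets bits 0 7 10 -> bits=1000000100100
After insert 'ape': sets bits 9 10 11 -> bits=1000000101110
After insert 'cat': sets bits 0 2 11 -> bits=1010000101110
After insert 'dog': sets bits 5 6 9 -> bits=1010011101110
After insert 'koi': sets bits 2 10 12 -> bits=1010011101111
After insert 'emu': sets bits 4 8 9 -> bits=1010111111111
After insert 'rat': sets bits 0 5 9 -> bits=1010111111111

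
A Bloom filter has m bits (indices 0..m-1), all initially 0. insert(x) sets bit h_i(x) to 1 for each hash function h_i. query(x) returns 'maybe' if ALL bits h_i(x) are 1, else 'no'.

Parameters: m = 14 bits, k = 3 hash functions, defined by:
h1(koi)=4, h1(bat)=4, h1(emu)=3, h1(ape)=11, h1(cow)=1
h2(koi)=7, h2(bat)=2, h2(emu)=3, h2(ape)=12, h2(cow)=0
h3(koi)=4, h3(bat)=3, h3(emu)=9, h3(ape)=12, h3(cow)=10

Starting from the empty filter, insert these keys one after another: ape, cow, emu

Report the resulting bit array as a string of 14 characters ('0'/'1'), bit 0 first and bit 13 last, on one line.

Answer: 11010000011110

Derivation:
Start: bits=00000000000000
After insert 'ape': sets bits 11 12 -> bits=00000000000110
After insert 'cow': sets bits 0 1 10 -> bits=11000000001110
After insert 'emu': sets bits 3 9 -> bits=11010000011110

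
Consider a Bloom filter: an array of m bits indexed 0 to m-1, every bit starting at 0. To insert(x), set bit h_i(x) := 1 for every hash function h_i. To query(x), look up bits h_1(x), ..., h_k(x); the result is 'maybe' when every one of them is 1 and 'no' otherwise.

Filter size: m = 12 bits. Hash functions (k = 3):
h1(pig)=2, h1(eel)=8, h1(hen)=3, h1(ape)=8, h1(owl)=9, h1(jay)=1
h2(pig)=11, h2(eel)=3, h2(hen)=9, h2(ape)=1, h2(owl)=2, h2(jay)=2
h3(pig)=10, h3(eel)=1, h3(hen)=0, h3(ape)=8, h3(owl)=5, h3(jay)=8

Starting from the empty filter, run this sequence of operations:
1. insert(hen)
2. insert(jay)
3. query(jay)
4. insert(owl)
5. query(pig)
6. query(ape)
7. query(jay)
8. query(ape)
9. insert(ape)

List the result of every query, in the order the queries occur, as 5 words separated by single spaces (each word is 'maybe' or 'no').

Answer: maybe no maybe maybe maybe

Derivation:
Start: bits=000000000000
Op 1: insert hen -> sets bits 0 3 9 -> bits=100100000100
Op 2: insert jay -> sets bits 1 2 8 -> bits=111100001100
Op 3: query jay -> checks bit1=1, bit2=1, bit8=1 (all 1) -> maybe
Op 4: insert owl -> sets bits 2 5 9 -> bits=111101001100
Op 5: query pig -> checks bit2=1, bit10=0, bit11=0 (has a 0) -> no
Op 6: query ape -> checks bit1=1, bit8=1 (all 1) -> maybe
Op 7: query jay -> checks bit1=1, bit2=1, bit8=1 (all 1) -> maybe
Op 8: query ape -> checks bit1=1, bit8=1 (all 1) -> maybe
Op 9: insert ape -> sets bits 1 8 -> bits=111101001100
Query results in order: maybe no maybe maybe maybe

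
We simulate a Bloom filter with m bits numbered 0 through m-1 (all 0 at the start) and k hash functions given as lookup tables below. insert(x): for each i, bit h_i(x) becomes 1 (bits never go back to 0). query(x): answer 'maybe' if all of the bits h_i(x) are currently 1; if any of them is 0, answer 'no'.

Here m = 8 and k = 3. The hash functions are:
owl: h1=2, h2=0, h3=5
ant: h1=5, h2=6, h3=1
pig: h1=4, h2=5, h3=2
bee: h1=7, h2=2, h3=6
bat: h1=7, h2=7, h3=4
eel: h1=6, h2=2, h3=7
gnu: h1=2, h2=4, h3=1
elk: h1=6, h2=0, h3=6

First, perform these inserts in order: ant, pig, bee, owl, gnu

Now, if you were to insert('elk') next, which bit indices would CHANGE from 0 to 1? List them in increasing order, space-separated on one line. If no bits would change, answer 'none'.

Start: bits=00000000
After insert 'ant': sets bits 1 5 6 -> bits=01000110
After insert 'pig': sets bits 2 4 5 -> bits=01101110
After insert 'bee': sets bits 2 6 7 -> bits=01101111
After insert 'owl': sets bits 0 2 5 -> bits=11101111
After insert 'gnu': sets bits 1 2 4 -> bits=11101111
insert 'elk' would touch bits 0 6; currently bit0=1, bit6=1
Bits that are 0 among those (would change 0->1): none

Answer: none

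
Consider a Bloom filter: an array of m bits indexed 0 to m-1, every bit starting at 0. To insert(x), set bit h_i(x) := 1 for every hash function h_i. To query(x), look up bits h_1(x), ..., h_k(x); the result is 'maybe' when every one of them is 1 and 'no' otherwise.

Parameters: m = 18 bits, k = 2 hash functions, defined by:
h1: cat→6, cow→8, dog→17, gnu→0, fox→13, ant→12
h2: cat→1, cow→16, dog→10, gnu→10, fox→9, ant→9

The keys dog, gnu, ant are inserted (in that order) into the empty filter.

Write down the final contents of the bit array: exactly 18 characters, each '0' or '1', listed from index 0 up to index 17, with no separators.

Answer: 100000000110100001

Derivation:
Start: bits=000000000000000000
After insert 'dog': sets bits 10 17 -> bits=000000000010000001
After insert 'gnu': sets bits 0 10 -> bits=100000000010000001
After insert 'ant': sets bits 9 12 -> bits=100000000110100001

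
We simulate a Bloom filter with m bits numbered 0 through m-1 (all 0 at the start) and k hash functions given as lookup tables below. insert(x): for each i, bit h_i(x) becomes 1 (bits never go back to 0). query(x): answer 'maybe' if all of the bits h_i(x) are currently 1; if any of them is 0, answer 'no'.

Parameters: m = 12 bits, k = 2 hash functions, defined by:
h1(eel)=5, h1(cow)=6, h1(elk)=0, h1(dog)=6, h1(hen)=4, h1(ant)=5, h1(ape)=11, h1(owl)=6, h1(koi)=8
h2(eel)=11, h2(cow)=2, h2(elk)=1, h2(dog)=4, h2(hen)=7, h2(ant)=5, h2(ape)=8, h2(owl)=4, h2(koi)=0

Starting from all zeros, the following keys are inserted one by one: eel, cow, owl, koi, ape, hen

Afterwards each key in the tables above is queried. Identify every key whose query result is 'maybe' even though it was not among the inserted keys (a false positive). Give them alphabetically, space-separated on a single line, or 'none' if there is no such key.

Start: bits=000000000000
After insert 'eel': sets bits 5 11 -> bits=000001000001
After insert 'cow': sets bits 2 6 -> bits=001001100001
After insert 'owl': sets bits 4 6 -> bits=001011100001
After insert 'koi': sets bits 0 8 -> bits=101011101001
After insert 'ape': sets bits 8 11 -> bits=101011101001
After insert 'hen': sets bits 4 7 -> bits=101011111001
Not inserted: ant dog elk — query each against bits=101011111001:
query ant: checks bit5=1 (all 1) -> maybe => FALSE POSITIVE
query dog: checks bit4=1, bit6=1 (all 1) -> maybe => FALSE POSITIVE
query elk: checks bit0=1, bit1=0 (has a 0) -> no => not a false positive
False positives (alphabetical): ant dog

Answer: ant dog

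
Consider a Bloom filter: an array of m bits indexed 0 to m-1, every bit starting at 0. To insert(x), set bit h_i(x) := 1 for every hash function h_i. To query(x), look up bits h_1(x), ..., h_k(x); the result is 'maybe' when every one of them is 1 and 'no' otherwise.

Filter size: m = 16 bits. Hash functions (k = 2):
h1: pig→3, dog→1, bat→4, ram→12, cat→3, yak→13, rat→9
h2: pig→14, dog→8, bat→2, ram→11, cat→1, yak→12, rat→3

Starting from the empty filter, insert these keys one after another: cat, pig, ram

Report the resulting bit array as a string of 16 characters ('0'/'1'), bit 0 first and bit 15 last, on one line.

Answer: 0101000000011010

Derivation:
Start: bits=0000000000000000
After insert 'cat': sets bits 1 3 -> bits=0101000000000000
After insert 'pig': sets bits 3 14 -> bits=0101000000000010
After insert 'ram': sets bits 11 12 -> bits=0101000000011010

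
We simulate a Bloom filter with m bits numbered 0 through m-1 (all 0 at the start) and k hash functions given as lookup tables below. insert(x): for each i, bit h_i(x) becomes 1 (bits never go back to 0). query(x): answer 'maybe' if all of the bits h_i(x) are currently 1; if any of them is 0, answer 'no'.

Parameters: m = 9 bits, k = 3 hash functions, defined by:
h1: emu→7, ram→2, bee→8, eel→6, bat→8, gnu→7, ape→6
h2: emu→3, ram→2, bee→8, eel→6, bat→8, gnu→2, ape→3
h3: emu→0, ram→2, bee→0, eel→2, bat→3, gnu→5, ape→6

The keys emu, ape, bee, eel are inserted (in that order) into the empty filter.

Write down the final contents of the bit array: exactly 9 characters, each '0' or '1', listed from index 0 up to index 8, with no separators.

Start: bits=000000000
After insert 'emu': sets bits 0 3 7 -> bits=100100010
After insert 'ape': sets bits 3 6 -> bits=100100110
After insert 'bee': sets bits 0 8 -> bits=100100111
After insert 'eel': sets bits 2 6 -> bits=101100111

Answer: 101100111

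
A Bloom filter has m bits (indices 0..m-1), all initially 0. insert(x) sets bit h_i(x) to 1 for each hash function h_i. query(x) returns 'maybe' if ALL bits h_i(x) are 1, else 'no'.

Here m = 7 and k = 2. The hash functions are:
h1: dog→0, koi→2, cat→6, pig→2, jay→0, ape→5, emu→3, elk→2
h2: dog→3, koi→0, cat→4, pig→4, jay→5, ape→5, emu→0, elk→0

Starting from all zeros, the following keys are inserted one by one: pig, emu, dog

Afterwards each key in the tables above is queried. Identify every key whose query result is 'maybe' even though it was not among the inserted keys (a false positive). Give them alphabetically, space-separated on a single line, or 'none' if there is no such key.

Answer: elk koi

Derivation:
Start: bits=0000000
After insert 'pig': sets bits 2 4 -> bits=0010100
After insert 'emu': sets bits 0 3 -> bits=1011100
After insert 'dog': sets bits 0 3 -> bits=1011100
Not inserted: ape cat elk jay koi — query each against bits=1011100:
query ape: checks bit5=0 (has a 0) -> no => not a false positive
query cat: checks bit4=1, bit6=0 (has a 0) -> no => not a false positive
query elk: checks bit0=1, bit2=1 (all 1) -> maybe => FALSE POSITIVE
query jay: checks bit0=1, bit5=0 (has a 0) -> no => not a false positive
query koi: checks bit0=1, bit2=1 (all 1) -> maybe => FALSE POSITIVE
False positives (alphabetical): elk koi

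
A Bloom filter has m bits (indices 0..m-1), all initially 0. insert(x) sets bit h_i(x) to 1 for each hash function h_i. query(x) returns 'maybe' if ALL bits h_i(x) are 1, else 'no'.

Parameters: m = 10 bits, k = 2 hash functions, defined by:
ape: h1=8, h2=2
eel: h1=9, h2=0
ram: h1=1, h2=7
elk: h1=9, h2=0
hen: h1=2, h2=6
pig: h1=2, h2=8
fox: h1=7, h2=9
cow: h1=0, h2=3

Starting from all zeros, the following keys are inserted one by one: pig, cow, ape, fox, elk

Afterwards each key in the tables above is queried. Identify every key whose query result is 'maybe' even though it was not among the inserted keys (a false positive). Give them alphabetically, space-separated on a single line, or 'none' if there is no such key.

Start: bits=0000000000
After insert 'pig': sets bits 2 8 -> bits=0010000010
After insert 'cow': sets bits 0 3 -> bits=1011000010
After insert 'ape': sets bits 2 8 -> bits=1011000010
After insert 'fox': sets bits 7 9 -> bits=1011000111
After insert 'elk': sets bits 0 9 -> bits=1011000111
Not inserted: eel hen ram — query each against bits=1011000111:
query eel: checks bit0=1, bit9=1 (all 1) -> maybe => FALSE POSITIVE
query hen: checks bit2=1, bit6=0 (has a 0) -> no => not a false positive
query ram: checks bit1=0, bit7=1 (has a 0) -> no => not a false positive
False positives (alphabetical): eel

Answer: eel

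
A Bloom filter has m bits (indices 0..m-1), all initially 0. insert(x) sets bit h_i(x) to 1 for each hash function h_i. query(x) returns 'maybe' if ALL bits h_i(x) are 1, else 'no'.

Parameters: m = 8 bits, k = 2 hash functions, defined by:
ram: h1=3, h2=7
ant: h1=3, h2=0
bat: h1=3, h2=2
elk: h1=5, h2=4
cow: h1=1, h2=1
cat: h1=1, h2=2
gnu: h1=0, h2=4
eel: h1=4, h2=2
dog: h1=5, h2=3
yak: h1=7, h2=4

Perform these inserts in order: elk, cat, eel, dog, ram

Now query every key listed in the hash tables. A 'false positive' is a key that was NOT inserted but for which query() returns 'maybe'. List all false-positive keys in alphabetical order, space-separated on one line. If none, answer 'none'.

Start: bits=00000000
After insert 'elk': sets bits 4 5 -> bits=00001100
After insert 'cat': sets bits 1 2 -> bits=01101100
After insert 'eel': sets bits 2 4 -> bits=01101100
After insert 'dog': sets bits 3 5 -> bits=01111100
After insert 'ram': sets bits 3 7 -> bits=01111101
Not inserted: ant bat cow gnu yak — query each against bits=01111101:
query ant: checks bit0=0, bit3=1 (has a 0) -> no => not a false positive
query bat: checks bit2=1, bit3=1 (all 1) -> maybe => FALSE POSITIVE
query cow: checks bit1=1 (all 1) -> maybe => FALSE POSITIVE
query gnu: checks bit0=0, bit4=1 (has a 0) -> no => not a false positive
query yak: checks bit4=1, bit7=1 (all 1) -> maybe => FALSE POSITIVE
False positives (alphabetical): bat cow yak

Answer: bat cow yak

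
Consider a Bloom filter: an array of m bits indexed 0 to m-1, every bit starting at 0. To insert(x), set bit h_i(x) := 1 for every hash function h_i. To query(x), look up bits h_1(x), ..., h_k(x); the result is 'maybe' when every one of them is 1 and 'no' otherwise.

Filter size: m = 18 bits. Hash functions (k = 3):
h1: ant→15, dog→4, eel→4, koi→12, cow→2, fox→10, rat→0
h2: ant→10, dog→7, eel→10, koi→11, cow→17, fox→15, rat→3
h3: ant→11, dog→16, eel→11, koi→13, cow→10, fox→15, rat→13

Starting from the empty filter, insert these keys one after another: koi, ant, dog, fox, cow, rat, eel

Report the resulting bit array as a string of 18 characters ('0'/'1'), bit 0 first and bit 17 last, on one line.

Answer: 101110010011110111

Derivation:
Start: bits=000000000000000000
After insert 'koi': sets bits 11 12 13 -> bits=000000000001110000
After insert 'ant': sets bits 10 11 15 -> bits=000000000011110100
After insert 'dog': sets bits 4 7 16 -> bits=000010010011110110
After insert 'fox': sets bits 10 15 -> bits=000010010011110110
After insert 'cow': sets bits 2 10 17 -> bits=001010010011110111
After insert 'rat': sets bits 0 3 13 -> bits=101110010011110111
After insert 'eel': sets bits 4 10 11 -> bits=101110010011110111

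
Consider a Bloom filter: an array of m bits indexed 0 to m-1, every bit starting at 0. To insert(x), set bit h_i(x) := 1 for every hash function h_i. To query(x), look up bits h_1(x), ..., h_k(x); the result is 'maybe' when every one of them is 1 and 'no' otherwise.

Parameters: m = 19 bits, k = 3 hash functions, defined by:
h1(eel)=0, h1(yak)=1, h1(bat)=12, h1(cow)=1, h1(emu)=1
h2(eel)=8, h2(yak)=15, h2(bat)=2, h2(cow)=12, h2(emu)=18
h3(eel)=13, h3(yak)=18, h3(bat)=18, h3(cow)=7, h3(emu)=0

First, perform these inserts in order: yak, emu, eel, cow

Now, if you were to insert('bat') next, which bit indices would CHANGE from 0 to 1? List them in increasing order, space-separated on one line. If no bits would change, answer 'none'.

Answer: 2

Derivation:
Start: bits=0000000000000000000
After insert 'yak': sets bits 1 15 18 -> bits=0100000000000001001
After insert 'emu': sets bits 0 1 18 -> bits=1100000000000001001
After insert 'eel': sets bits 0 8 13 -> bits=1100000010000101001
After insert 'cow': sets bits 1 7 12 -> bits=1100000110001101001
insert 'bat' would touch bits 2 12 18; currently bit2=0, bit12=1, bit18=1
Bits that are 0 among those (would change 0->1): 2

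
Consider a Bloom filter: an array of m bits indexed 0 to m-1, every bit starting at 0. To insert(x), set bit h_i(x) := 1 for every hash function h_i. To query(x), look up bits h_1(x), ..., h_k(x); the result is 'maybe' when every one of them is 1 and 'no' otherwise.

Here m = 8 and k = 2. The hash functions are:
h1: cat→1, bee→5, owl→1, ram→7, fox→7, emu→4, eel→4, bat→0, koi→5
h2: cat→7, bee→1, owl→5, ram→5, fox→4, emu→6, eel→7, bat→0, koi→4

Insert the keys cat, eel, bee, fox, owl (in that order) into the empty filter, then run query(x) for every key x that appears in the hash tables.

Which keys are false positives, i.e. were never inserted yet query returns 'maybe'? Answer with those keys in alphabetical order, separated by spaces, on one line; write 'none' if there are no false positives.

Start: bits=00000000
After insert 'cat': sets bits 1 7 -> bits=01000001
After insert 'eel': sets bits 4 7 -> bits=01001001
After insert 'bee': sets bits 1 5 -> bits=01001101
After insert 'fox': sets bits 4 7 -> bits=01001101
After insert 'owl': sets bits 1 5 -> bits=01001101
Not inserted: bat emu koi ram — query each against bits=01001101:
query bat: checks bit0=0 (has a 0) -> no => not a false positive
query emu: checks bit4=1, bit6=0 (has a 0) -> no => not a false positive
query koi: checks bit4=1, bit5=1 (all 1) -> maybe => FALSE POSITIVE
query ram: checks bit5=1, bit7=1 (all 1) -> maybe => FALSE POSITIVE
False positives (alphabetical): koi ram

Answer: koi ram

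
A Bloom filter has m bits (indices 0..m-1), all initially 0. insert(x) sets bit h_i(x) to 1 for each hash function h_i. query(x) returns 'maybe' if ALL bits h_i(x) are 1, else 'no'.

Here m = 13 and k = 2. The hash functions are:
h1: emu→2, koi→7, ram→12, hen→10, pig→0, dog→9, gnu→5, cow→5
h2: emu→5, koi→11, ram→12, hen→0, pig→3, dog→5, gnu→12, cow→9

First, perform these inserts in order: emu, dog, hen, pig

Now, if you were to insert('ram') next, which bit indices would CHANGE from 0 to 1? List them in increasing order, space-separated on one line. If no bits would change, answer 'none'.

Start: bits=0000000000000
After insert 'emu': sets bits 2 5 -> bits=0010010000000
After insert 'dog': sets bits 5 9 -> bits=0010010001000
After insert 'hen': sets bits 0 10 -> bits=1010010001100
After insert 'pig': sets bits 0 3 -> bits=1011010001100
insert 'ram' would touch bits 12; currently bit12=0
Bits that are 0 among those (would change 0->1): 12

Answer: 12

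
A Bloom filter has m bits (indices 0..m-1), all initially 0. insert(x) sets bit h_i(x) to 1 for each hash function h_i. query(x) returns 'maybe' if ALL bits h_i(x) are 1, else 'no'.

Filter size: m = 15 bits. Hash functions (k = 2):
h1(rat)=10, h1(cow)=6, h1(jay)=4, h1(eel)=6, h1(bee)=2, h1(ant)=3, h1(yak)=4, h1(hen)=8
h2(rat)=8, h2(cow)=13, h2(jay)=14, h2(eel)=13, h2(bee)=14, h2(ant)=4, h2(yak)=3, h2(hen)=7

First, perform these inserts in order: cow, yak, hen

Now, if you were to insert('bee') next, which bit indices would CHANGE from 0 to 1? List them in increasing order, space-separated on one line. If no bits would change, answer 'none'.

Answer: 2 14

Derivation:
Start: bits=000000000000000
After insert 'cow': sets bits 6 13 -> bits=000000100000010
After insert 'yak': sets bits 3 4 -> bits=000110100000010
After insert 'hen': sets bits 7 8 -> bits=000110111000010
insert 'bee' would touch bits 2 14; currently bit2=0, bit14=0
Bits that are 0 among those (would change 0->1): 2 14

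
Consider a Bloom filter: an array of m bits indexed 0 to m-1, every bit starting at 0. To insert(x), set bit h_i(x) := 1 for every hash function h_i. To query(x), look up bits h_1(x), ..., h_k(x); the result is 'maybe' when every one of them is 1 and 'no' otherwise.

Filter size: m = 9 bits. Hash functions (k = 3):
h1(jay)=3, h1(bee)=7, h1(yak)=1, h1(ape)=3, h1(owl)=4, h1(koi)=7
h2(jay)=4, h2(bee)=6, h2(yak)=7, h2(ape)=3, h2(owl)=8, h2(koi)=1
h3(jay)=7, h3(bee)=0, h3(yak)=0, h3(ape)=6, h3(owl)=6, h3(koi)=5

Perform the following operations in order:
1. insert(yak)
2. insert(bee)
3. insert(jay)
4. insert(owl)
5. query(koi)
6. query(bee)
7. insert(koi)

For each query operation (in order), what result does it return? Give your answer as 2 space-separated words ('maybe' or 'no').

Start: bits=000000000
Op 1: insert yak -> sets bits 0 1 7 -> bits=110000010
Op 2: insert bee -> sets bits 0 6 7 -> bits=110000110
Op 3: insert jay -> sets bits 3 4 7 -> bits=110110110
Op 4: insert owl -> sets bits 4 6 8 -> bits=110110111
Op 5: query koi -> checks bit1=1, bit5=0, bit7=1 (has a 0) -> no
Op 6: query bee -> checks bit0=1, bit6=1, bit7=1 (all 1) -> maybe
Op 7: insert koi -> sets bits 1 5 7 -> bits=110111111
Query results in order: no maybe

Answer: no maybe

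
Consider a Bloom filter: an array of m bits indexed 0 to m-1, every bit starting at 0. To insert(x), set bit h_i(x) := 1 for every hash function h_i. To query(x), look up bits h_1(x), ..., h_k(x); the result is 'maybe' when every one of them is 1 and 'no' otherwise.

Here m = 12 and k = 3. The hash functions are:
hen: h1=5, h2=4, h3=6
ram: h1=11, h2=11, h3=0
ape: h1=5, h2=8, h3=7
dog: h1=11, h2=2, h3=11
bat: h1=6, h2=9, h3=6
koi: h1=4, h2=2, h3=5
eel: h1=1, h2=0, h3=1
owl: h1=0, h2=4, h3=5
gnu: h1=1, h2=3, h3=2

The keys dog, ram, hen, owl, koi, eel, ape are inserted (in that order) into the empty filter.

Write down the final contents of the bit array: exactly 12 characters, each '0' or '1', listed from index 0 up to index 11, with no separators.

Start: bits=000000000000
After insert 'dog': sets bits 2 11 -> bits=001000000001
After insert 'ram': sets bits 0 11 -> bits=101000000001
After insert 'hen': sets bits 4 5 6 -> bits=101011100001
After insert 'owl': sets bits 0 4 5 -> bits=101011100001
After insert 'koi': sets bits 2 4 5 -> bits=101011100001
After insert 'eel': sets bits 0 1 -> bits=111011100001
After insert 'ape': sets bits 5 7 8 -> bits=111011111001

Answer: 111011111001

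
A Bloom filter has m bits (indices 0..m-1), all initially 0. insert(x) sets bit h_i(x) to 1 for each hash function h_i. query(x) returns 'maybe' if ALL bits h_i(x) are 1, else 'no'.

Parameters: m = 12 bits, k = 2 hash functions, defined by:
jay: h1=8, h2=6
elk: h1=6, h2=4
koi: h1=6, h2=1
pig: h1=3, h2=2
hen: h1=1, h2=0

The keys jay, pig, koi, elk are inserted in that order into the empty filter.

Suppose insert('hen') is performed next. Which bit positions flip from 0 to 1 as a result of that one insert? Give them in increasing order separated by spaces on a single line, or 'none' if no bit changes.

Start: bits=000000000000
After insert 'jay': sets bits 6 8 -> bits=000000101000
After insert 'pig': sets bits 2 3 -> bits=001100101000
After insert 'koi': sets bits 1 6 -> bits=011100101000
After insert 'elk': sets bits 4 6 -> bits=011110101000
insert 'hen' would touch bits 0 1; currently bit0=0, bit1=1
Bits that are 0 among those (would change 0->1): 0

Answer: 0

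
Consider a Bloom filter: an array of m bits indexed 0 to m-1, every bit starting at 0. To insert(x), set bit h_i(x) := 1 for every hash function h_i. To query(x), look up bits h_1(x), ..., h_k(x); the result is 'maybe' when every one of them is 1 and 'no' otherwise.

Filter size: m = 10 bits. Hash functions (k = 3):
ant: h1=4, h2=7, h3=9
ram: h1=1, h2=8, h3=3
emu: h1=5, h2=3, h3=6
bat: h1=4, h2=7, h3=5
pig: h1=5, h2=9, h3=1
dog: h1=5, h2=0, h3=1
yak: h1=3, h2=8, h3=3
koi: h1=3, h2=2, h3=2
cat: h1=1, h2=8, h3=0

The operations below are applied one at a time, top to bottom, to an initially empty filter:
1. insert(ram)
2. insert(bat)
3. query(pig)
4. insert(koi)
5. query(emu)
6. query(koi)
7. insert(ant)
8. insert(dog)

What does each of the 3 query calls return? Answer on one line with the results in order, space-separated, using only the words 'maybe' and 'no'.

Answer: no no maybe

Derivation:
Start: bits=0000000000
Op 1: insert ram -> sets bits 1 3 8 -> bits=0101000010
Op 2: insert bat -> sets bits 4 5 7 -> bits=0101110110
Op 3: query pig -> checks bit1=1, bit5=1, bit9=0 (has a 0) -> no
Op 4: insert koi -> sets bits 2 3 -> bits=0111110110
Op 5: query emu -> checks bit3=1, bit5=1, bit6=0 (has a 0) -> no
Op 6: query koi -> checks bit2=1, bit3=1 (all 1) -> maybe
Op 7: insert ant -> sets bits 4 7 9 -> bits=0111110111
Op 8: insert dog -> sets bits 0 1 5 -> bits=1111110111
Query results in order: no no maybe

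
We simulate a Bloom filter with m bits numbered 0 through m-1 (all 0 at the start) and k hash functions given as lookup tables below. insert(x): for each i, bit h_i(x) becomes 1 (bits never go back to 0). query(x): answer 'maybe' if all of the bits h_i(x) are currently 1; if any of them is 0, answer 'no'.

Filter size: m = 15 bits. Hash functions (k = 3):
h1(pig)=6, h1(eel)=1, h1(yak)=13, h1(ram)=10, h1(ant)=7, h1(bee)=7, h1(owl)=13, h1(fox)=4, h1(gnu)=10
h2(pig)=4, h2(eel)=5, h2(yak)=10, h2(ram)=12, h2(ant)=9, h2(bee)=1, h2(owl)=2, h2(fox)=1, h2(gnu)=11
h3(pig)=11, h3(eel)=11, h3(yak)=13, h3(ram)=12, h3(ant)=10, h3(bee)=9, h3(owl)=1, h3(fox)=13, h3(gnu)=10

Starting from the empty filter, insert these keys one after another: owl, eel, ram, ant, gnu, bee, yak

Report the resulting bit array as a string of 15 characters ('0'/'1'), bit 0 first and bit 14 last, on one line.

Answer: 011001010111110

Derivation:
Start: bits=000000000000000
After insert 'owl': sets bits 1 2 13 -> bits=011000000000010
After insert 'eel': sets bits 1 5 11 -> bits=011001000001010
After insert 'ram': sets bits 10 12 -> bits=011001000011110
After insert 'ant': sets bits 7 9 10 -> bits=011001010111110
After insert 'gnu': sets bits 10 11 -> bits=011001010111110
After insert 'bee': sets bits 1 7 9 -> bits=011001010111110
After insert 'yak': sets bits 10 13 -> bits=011001010111110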